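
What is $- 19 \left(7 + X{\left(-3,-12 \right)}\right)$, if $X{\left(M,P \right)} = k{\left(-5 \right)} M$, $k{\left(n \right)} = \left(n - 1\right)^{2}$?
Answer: $1919$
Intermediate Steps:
$k{\left(n \right)} = \left(-1 + n\right)^{2}$
$X{\left(M,P \right)} = 36 M$ ($X{\left(M,P \right)} = \left(-1 - 5\right)^{2} M = \left(-6\right)^{2} M = 36 M$)
$- 19 \left(7 + X{\left(-3,-12 \right)}\right) = - 19 \left(7 + 36 \left(-3\right)\right) = - 19 \left(7 - 108\right) = \left(-19\right) \left(-101\right) = 1919$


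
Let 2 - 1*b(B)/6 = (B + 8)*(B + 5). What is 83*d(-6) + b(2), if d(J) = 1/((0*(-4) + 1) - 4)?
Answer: -1307/3 ≈ -435.67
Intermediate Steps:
b(B) = 12 - 6*(5 + B)*(8 + B) (b(B) = 12 - 6*(B + 8)*(B + 5) = 12 - 6*(8 + B)*(5 + B) = 12 - 6*(5 + B)*(8 + B))
d(J) = -1/3 (d(J) = 1/((0 + 1) - 4) = 1/(1 - 4) = 1/(-3) = -1/3)
83*d(-6) + b(2) = 83*(-1/3) + (-228 - 78*2 - 6*2**2) = -83/3 + (-228 - 156 - 6*4) = -83/3 + (-228 - 156 - 24) = -83/3 - 408 = -1307/3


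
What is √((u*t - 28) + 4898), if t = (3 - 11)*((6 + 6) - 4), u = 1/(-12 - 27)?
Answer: √7409766/39 ≈ 69.797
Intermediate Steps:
u = -1/39 (u = 1/(-39) = -1/39 ≈ -0.025641)
t = -64 (t = -8*(12 - 4) = -8*8 = -64)
√((u*t - 28) + 4898) = √((-1/39*(-64) - 28) + 4898) = √((64/39 - 28) + 4898) = √(-1028/39 + 4898) = √(189994/39) = √7409766/39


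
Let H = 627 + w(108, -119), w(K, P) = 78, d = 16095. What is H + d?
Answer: 16800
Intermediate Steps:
H = 705 (H = 627 + 78 = 705)
H + d = 705 + 16095 = 16800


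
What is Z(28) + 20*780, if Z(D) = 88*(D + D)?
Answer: 20528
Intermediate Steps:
Z(D) = 176*D (Z(D) = 88*(2*D) = 176*D)
Z(28) + 20*780 = 176*28 + 20*780 = 4928 + 15600 = 20528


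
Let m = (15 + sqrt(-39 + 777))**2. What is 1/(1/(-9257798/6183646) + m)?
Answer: 10309803047788343/2805644966905783598 - 964201767849045*sqrt(82)/2805644966905783598 ≈ 0.00056265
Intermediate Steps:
m = (15 + 3*sqrt(82))**2 (m = (15 + sqrt(738))**2 = (15 + 3*sqrt(82))**2 ≈ 1778.0)
1/(1/(-9257798/6183646) + m) = 1/(1/(-9257798/6183646) + (963 + 90*sqrt(82))) = 1/(1/(-9257798*1/6183646) + (963 + 90*sqrt(82))) = 1/(1/(-4628899/3091823) + (963 + 90*sqrt(82))) = 1/(-3091823/4628899 + (963 + 90*sqrt(82))) = 1/(4454537914/4628899 + 90*sqrt(82))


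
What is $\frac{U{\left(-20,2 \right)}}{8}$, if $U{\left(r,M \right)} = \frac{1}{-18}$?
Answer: $- \frac{1}{144} \approx -0.0069444$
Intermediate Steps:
$U{\left(r,M \right)} = - \frac{1}{18}$
$\frac{U{\left(-20,2 \right)}}{8} = - \frac{1}{18 \cdot 8} = \left(- \frac{1}{18}\right) \frac{1}{8} = - \frac{1}{144}$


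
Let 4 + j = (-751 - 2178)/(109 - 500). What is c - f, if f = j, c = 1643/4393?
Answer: -232784/74681 ≈ -3.1170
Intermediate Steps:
j = 1365/391 (j = -4 + (-751 - 2178)/(109 - 500) = -4 - 2929/(-391) = -4 - 2929*(-1/391) = -4 + 2929/391 = 1365/391 ≈ 3.4910)
c = 1643/4393 (c = 1643*(1/4393) = 1643/4393 ≈ 0.37400)
f = 1365/391 ≈ 3.4910
c - f = 1643/4393 - 1*1365/391 = 1643/4393 - 1365/391 = -232784/74681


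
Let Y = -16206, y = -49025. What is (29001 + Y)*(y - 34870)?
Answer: -1073436525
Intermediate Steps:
(29001 + Y)*(y - 34870) = (29001 - 16206)*(-49025 - 34870) = 12795*(-83895) = -1073436525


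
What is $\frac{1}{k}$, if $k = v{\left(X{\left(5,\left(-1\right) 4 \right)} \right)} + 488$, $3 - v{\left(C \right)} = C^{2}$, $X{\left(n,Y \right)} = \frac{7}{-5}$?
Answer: $\frac{25}{12226} \approx 0.0020448$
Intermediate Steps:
$X{\left(n,Y \right)} = - \frac{7}{5}$ ($X{\left(n,Y \right)} = 7 \left(- \frac{1}{5}\right) = - \frac{7}{5}$)
$v{\left(C \right)} = 3 - C^{2}$
$k = \frac{12226}{25}$ ($k = \left(3 - \left(- \frac{7}{5}\right)^{2}\right) + 488 = \left(3 - \frac{49}{25}\right) + 488 = \frac{26}{25} + 488 = \frac{12226}{25} \approx 489.04$)
$\frac{1}{k} = \frac{1}{\frac{12226}{25}} = \frac{25}{12226}$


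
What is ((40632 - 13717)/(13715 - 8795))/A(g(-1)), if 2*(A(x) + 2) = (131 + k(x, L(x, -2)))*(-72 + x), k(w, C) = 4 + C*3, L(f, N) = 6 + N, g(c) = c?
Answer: -5383/5281620 ≈ -0.0010192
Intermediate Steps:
k(w, C) = 4 + 3*C
A(x) = -5294 + 147*x/2 (A(x) = -2 + ((131 + (4 + 3*(6 - 2)))*(-72 + x))/2 = -2 + ((131 + (4 + 3*4))*(-72 + x))/2 = -2 + ((131 + (4 + 12))*(-72 + x))/2 = -2 + ((131 + 16)*(-72 + x))/2 = -2 + (147*(-72 + x))/2 = -2 + (-10584 + 147*x)/2 = -2 + (-5292 + 147*x/2) = -5294 + 147*x/2)
((40632 - 13717)/(13715 - 8795))/A(g(-1)) = ((40632 - 13717)/(13715 - 8795))/(-5294 + (147/2)*(-1)) = (26915/4920)/(-5294 - 147/2) = (26915*(1/4920))/(-10735/2) = (5383/984)*(-2/10735) = -5383/5281620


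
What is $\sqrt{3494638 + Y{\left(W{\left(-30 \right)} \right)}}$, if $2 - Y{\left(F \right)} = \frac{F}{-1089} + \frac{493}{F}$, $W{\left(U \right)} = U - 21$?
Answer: $\frac{2 \sqrt{105713151}}{11} \approx 1869.4$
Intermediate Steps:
$W{\left(U \right)} = -21 + U$ ($W{\left(U \right)} = U - 21 = -21 + U$)
$Y{\left(F \right)} = 2 - \frac{493}{F} + \frac{F}{1089}$ ($Y{\left(F \right)} = 2 - \left(\frac{F}{-1089} + \frac{493}{F}\right) = 2 - \left(F \left(- \frac{1}{1089}\right) + \frac{493}{F}\right) = 2 - \left(- \frac{F}{1089} + \frac{493}{F}\right) = 2 - \left(\frac{493}{F} - \frac{F}{1089}\right) = 2 + \left(- \frac{493}{F} + \frac{F}{1089}\right) = 2 - \frac{493}{F} + \frac{F}{1089}$)
$\sqrt{3494638 + Y{\left(W{\left(-30 \right)} \right)}} = \sqrt{3494638 + \left(2 - \frac{493}{-21 - 30} + \frac{-21 - 30}{1089}\right)} = \sqrt{3494638 + \left(2 - \frac{493}{-51} + \frac{1}{1089} \left(-51\right)\right)} = \sqrt{3494638 - - \frac{1406}{121}} = \sqrt{3494638 + \left(2 + \frac{29}{3} - \frac{17}{363}\right)} = \sqrt{3494638 + \frac{1406}{121}} = \sqrt{\frac{422852604}{121}} = \frac{2 \sqrt{105713151}}{11}$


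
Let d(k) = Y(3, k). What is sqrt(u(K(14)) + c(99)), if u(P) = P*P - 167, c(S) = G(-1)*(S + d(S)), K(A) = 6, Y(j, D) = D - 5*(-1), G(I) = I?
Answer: I*sqrt(334) ≈ 18.276*I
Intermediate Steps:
Y(j, D) = 5 + D (Y(j, D) = D + 5 = 5 + D)
d(k) = 5 + k
c(S) = -5 - 2*S (c(S) = -(S + (5 + S)) = -(5 + 2*S) = -5 - 2*S)
u(P) = -167 + P**2 (u(P) = P**2 - 167 = -167 + P**2)
sqrt(u(K(14)) + c(99)) = sqrt((-167 + 6**2) + (-5 - 2*99)) = sqrt((-167 + 36) + (-5 - 198)) = sqrt(-131 - 203) = sqrt(-334) = I*sqrt(334)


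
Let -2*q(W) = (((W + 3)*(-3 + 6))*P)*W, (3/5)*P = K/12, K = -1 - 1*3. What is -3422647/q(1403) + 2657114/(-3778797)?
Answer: -51904141908107/18635307451365 ≈ -2.7853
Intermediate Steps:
K = -4 (K = -1 - 3 = -4)
P = -5/9 (P = 5*(-4/12)/3 = 5*(-4*1/12)/3 = (5/3)*(-⅓) = -5/9 ≈ -0.55556)
q(W) = -W*(-5 - 5*W/3)/2 (q(W) = -((W + 3)*(-3 + 6))*(-5/9)*W/2 = -((3 + W)*3)*(-5/9)*W/2 = -(9 + 3*W)*(-5/9)*W/2 = -(-5 - 5*W/3)*W/2 = -W*(-5 - 5*W/3)/2)
-3422647/q(1403) + 2657114/(-3778797) = -3422647*6/(7015*(3 + 1403)) + 2657114/(-3778797) = -3422647/((⅚)*1403*1406) + 2657114*(-1/3778797) = -3422647/4931545/3 - 2657114/3778797 = -3422647*3/4931545 - 2657114/3778797 = -10267941/4931545 - 2657114/3778797 = -51904141908107/18635307451365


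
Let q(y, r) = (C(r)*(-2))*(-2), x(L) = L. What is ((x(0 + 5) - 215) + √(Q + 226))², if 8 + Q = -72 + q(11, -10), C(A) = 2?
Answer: (210 - √154)² ≈ 39042.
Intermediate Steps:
q(y, r) = 8 (q(y, r) = (2*(-2))*(-2) = -4*(-2) = 8)
Q = -72 (Q = -8 + (-72 + 8) = -8 - 64 = -72)
((x(0 + 5) - 215) + √(Q + 226))² = (((0 + 5) - 215) + √(-72 + 226))² = ((5 - 215) + √154)² = (-210 + √154)²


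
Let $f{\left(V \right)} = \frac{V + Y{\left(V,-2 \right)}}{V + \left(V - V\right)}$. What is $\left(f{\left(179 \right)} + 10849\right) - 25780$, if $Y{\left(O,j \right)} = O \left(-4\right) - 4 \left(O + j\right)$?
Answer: $- \frac{2673894}{179} \approx -14938.0$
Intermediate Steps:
$Y{\left(O,j \right)} = - 8 O - 4 j$ ($Y{\left(O,j \right)} = - 4 O - \left(4 O + 4 j\right) = - 8 O - 4 j$)
$f{\left(V \right)} = \frac{8 - 7 V}{V}$ ($f{\left(V \right)} = \frac{V - \left(-8 + 8 V\right)}{V + \left(V - V\right)} = \frac{V - \left(-8 + 8 V\right)}{V + 0} = \frac{V - \left(-8 + 8 V\right)}{V} = \frac{8 - 7 V}{V}$)
$\left(f{\left(179 \right)} + 10849\right) - 25780 = \left(\left(-7 + \frac{8}{179}\right) + 10849\right) - 25780 = \left(- \frac{1245}{179} + 10849\right) - 25780 = \frac{1940726}{179} - 25780 = - \frac{2673894}{179}$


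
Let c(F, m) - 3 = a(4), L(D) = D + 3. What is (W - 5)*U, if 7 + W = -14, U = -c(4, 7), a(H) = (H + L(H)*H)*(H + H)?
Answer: 6734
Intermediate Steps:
L(D) = 3 + D
a(H) = 2*H*(H + H*(3 + H)) (a(H) = (H + (3 + H)*H)*(H + H) = (H + H*(3 + H))*(2*H) = 2*H*(H + H*(3 + H)))
c(F, m) = 259 (c(F, m) = 3 + 2*4²*(4 + 4) = 3 + 2*16*8 = 3 + 256 = 259)
U = -259 (U = -1*259 = -259)
W = -21 (W = -7 - 14 = -21)
(W - 5)*U = (-21 - 5)*(-259) = -26*(-259) = 6734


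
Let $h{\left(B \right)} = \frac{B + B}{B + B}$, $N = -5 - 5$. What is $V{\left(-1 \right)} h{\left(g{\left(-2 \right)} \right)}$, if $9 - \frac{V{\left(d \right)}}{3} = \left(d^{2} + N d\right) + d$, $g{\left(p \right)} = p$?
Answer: $-3$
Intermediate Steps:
$N = -10$ ($N = -5 - 5 = -10$)
$V{\left(d \right)} = 27 - 3 d^{2} + 27 d$ ($V{\left(d \right)} = 27 - 3 \left(\left(d^{2} - 10 d\right) + d\right) = 27 - 3 \left(d^{2} - 9 d\right) = 27 - \left(- 27 d + 3 d^{2}\right) = 27 - 3 d^{2} + 27 d$)
$h{\left(B \right)} = 1$ ($h{\left(B \right)} = \frac{2 B}{2 B} = 2 B \frac{1}{2 B} = 1$)
$V{\left(-1 \right)} h{\left(g{\left(-2 \right)} \right)} = \left(27 - 3 \left(-1\right)^{2} + 27 \left(-1\right)\right) 1 = \left(27 - 3 - 27\right) 1 = \left(-3\right) 1 = -3$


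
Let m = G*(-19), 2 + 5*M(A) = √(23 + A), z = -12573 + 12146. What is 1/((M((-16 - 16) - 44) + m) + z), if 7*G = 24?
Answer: -603365/297185718 - 245*I*√53/297185718 ≈ -0.0020303 - 6.0017e-6*I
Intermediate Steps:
G = 24/7 (G = (⅐)*24 = 24/7 ≈ 3.4286)
z = -427
M(A) = -⅖ + √(23 + A)/5
m = -456/7 (m = (24/7)*(-19) = -456/7 ≈ -65.143)
1/((M((-16 - 16) - 44) + m) + z) = 1/(((-⅖ + √(23 + ((-16 - 16) - 44))/5) - 456/7) - 427) = 1/(((-⅖ + √(23 + (-32 - 44))/5) - 456/7) - 427) = 1/(((-⅖ + √(23 - 76)/5) - 456/7) - 427) = 1/(((-⅖ + √(-53)/5) - 456/7) - 427) = 1/(((-⅖ + (I*√53)/5) - 456/7) - 427) = 1/(((-⅖ + I*√53/5) - 456/7) - 427) = 1/((-2294/35 + I*√53/5) - 427) = 1/(-17239/35 + I*√53/5)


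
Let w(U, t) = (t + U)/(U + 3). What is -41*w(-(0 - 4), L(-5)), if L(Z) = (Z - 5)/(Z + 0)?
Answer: -246/7 ≈ -35.143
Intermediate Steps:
L(Z) = (-5 + Z)/Z
w(U, t) = (U + t)/(3 + U)
-41*w(-(0 - 4), L(-5)) = -41*(-(0 - 4) + (-5 - 5)/(-5))/(3 - (0 - 4)) = -41*(-1*(-4) - ⅕*(-10))/(3 - 1*(-4)) = -41*(4 + 2)/(3 + 4) = -41*6/7 = -246/7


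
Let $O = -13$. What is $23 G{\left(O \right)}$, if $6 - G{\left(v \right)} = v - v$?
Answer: $138$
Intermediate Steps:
$G{\left(v \right)} = 6$ ($G{\left(v \right)} = 6 - \left(v - v\right) = 6 - 0 = 6 + 0 = 6$)
$23 G{\left(O \right)} = 23 \cdot 6 = 138$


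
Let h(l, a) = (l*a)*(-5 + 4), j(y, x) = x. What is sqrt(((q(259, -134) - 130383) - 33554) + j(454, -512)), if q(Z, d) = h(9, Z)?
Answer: 2*I*sqrt(41695) ≈ 408.39*I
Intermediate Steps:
h(l, a) = -a*l (h(l, a) = (a*l)*(-1) = -a*l)
q(Z, d) = -9*Z (q(Z, d) = -1*Z*9 = -9*Z)
sqrt(((q(259, -134) - 130383) - 33554) + j(454, -512)) = sqrt(((-9*259 - 130383) - 33554) - 512) = sqrt(((-2331 - 130383) - 33554) - 512) = sqrt((-132714 - 33554) - 512) = sqrt(-166268 - 512) = sqrt(-166780) = 2*I*sqrt(41695)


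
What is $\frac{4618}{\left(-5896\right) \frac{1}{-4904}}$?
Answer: $\frac{2830834}{737} \approx 3841.0$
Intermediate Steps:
$\frac{4618}{\left(-5896\right) \frac{1}{-4904}} = \frac{4618}{\left(-5896\right) \left(- \frac{1}{4904}\right)} = \frac{4618}{\frac{737}{613}} = 4618 \cdot \frac{613}{737} = \frac{2830834}{737}$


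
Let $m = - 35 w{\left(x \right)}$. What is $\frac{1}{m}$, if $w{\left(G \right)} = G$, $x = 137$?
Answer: $- \frac{1}{4795} \approx -0.00020855$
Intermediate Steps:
$m = -4795$ ($m = \left(-35\right) 137 = -4795$)
$\frac{1}{m} = \frac{1}{-4795} = - \frac{1}{4795}$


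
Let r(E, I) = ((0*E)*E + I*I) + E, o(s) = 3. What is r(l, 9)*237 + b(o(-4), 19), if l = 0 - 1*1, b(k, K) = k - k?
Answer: 18960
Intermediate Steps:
b(k, K) = 0
l = -1 (l = 0 - 1 = -1)
r(E, I) = E + I² (r(E, I) = (0*E + I²) + E = (0 + I²) + E = I² + E = E + I²)
r(l, 9)*237 + b(o(-4), 19) = (-1 + 9²)*237 + 0 = (-1 + 81)*237 + 0 = 80*237 + 0 = 18960 + 0 = 18960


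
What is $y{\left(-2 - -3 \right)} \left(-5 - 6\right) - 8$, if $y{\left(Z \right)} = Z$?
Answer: $-19$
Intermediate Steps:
$y{\left(-2 - -3 \right)} \left(-5 - 6\right) - 8 = \left(-2 - -3\right) \left(-5 - 6\right) - 8 = \left(-2 + 3\right) \left(-5 - 6\right) - 8 = 1 \left(-11\right) - 8 = -11 - 8 = -19$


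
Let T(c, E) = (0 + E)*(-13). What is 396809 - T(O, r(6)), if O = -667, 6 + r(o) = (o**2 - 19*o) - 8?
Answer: 395613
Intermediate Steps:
r(o) = -14 + o**2 - 19*o (r(o) = -6 + ((o**2 - 19*o) - 8) = -6 + (-8 + o**2 - 19*o) = -14 + o**2 - 19*o)
T(c, E) = -13*E (T(c, E) = E*(-13) = -13*E)
396809 - T(O, r(6)) = 396809 - (-13)*(-14 + 6**2 - 19*6) = 396809 - (-13)*(-14 + 36 - 114) = 396809 - (-13)*(-92) = 396809 - 1*1196 = 396809 - 1196 = 395613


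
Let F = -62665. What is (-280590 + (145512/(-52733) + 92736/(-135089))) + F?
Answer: -2445252422909491/7123648237 ≈ -3.4326e+5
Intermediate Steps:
(-280590 + (145512/(-52733) + 92736/(-135089))) + F = (-280590 + (145512/(-52733) + 92736/(-135089))) - 62665 = (-280590 + (145512*(-1/52733) + 92736*(-1/135089))) - 62665 = (-280590 + (-145512/52733 - 92736/135089)) - 62665 = (-280590 - 24547318056/7123648237) - 62665 = -1998849006137886/7123648237 - 62665 = -2445252422909491/7123648237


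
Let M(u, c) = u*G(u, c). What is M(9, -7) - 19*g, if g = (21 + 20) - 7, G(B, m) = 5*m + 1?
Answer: -952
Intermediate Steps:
G(B, m) = 1 + 5*m
M(u, c) = u*(1 + 5*c)
g = 34 (g = 41 - 7 = 34)
M(9, -7) - 19*g = 9*(1 + 5*(-7)) - 19*34 = 9*(1 - 35) - 646 = 9*(-34) - 646 = -306 - 646 = -952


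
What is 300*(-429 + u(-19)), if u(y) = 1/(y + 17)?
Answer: -128850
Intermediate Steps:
u(y) = 1/(17 + y)
300*(-429 + u(-19)) = 300*(-429 + 1/(17 - 19)) = 300*(-429 + 1/(-2)) = 300*(-429 - ½) = 300*(-859/2) = -128850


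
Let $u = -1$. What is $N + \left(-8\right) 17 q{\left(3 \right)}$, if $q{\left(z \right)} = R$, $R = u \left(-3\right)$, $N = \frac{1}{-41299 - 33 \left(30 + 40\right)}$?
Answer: $- \frac{17792473}{43609} \approx -408.0$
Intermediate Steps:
$N = - \frac{1}{43609}$ ($N = \frac{1}{-41299 - 2310} = \frac{1}{-43609} = - \frac{1}{43609} \approx -2.2931 \cdot 10^{-5}$)
$R = 3$ ($R = \left(-1\right) \left(-3\right) = 3$)
$q{\left(z \right)} = 3$
$N + \left(-8\right) 17 q{\left(3 \right)} = - \frac{1}{43609} + \left(-8\right) 17 \cdot 3 = - \frac{1}{43609} - 408 = - \frac{17792473}{43609}$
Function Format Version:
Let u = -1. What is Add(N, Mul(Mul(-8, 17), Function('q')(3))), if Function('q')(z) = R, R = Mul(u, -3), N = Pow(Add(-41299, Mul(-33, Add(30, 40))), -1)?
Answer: Rational(-17792473, 43609) ≈ -408.00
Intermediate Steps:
N = Rational(-1, 43609) (N = Pow(Add(-41299, Mul(-33, 70)), -1) = Pow(Add(-41299, -2310), -1) = Pow(-43609, -1) = Rational(-1, 43609) ≈ -2.2931e-5)
R = 3 (R = Mul(-1, -3) = 3)
Function('q')(z) = 3
Add(N, Mul(Mul(-8, 17), Function('q')(3))) = Add(Rational(-1, 43609), Mul(Mul(-8, 17), 3)) = Add(Rational(-1, 43609), Mul(-136, 3)) = Add(Rational(-1, 43609), -408) = Rational(-17792473, 43609)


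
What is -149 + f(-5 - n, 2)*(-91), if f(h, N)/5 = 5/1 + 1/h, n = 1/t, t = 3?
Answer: -37419/16 ≈ -2338.7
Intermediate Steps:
n = ⅓ (n = 1/3 = ⅓ ≈ 0.33333)
f(h, N) = 25 + 5/h (f(h, N) = 5*(5/1 + 1/h) = 5*(5*1 + 1/h) = 5*(5 + 1/h) = 25 + 5/h)
-149 + f(-5 - n, 2)*(-91) = -149 + (25 + 5/(-5 - 1*⅓))*(-91) = -149 + (25 + 5/(-5 - ⅓))*(-91) = -149 + (25 + 5/(-16/3))*(-91) = -149 + (25 + 5*(-3/16))*(-91) = -149 + (25 - 15/16)*(-91) = -149 + (385/16)*(-91) = -149 - 35035/16 = -37419/16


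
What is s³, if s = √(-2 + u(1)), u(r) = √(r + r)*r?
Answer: -I*(2 - √2)^(3/2) ≈ -0.44834*I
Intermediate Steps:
u(r) = √2*r^(3/2) (u(r) = √(2*r)*r = (√2*√r)*r = √2*r^(3/2))
s = √(-2 + √2) (s = √(-2 + √2*1^(3/2)) = √(-2 + √2*1) = √(-2 + √2) ≈ 0.76537*I)
s³ = (√(-2 + √2))³ = (-2 + √2)^(3/2)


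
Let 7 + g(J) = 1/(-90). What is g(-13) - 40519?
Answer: -3647341/90 ≈ -40526.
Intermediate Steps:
g(J) = -631/90 (g(J) = -7 + 1/(-90) = -7 - 1/90 = -631/90)
g(-13) - 40519 = -631/90 - 40519 = -3647341/90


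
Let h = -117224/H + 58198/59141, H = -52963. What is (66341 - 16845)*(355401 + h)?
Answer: 55100291474150936536/3132284783 ≈ 1.7591e+10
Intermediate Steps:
h = 10015085258/3132284783 (h = -117224/(-52963) + 58198/59141 = -117224*(-1/52963) + 58198*(1/59141) = 117224/52963 + 58198/59141 = 10015085258/3132284783 ≈ 3.1974)
(66341 - 16845)*(355401 + h) = (66341 - 16845)*(355401 + 10015085258/3132284783) = 49496*(1113227159248241/3132284783) = 55100291474150936536/3132284783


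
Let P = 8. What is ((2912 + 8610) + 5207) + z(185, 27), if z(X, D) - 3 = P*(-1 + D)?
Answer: 16940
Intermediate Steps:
z(X, D) = -5 + 8*D (z(X, D) = 3 + 8*(-1 + D) = 3 + (-8 + 8*D) = -5 + 8*D)
((2912 + 8610) + 5207) + z(185, 27) = ((2912 + 8610) + 5207) + (-5 + 8*27) = (11522 + 5207) + (-5 + 216) = 16729 + 211 = 16940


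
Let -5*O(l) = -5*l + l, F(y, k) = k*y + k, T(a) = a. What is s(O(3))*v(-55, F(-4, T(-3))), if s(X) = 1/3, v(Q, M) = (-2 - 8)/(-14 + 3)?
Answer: 10/33 ≈ 0.30303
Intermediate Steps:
F(y, k) = k + k*y
O(l) = 4*l/5 (O(l) = -(-5*l + l)/5 = -(-4)*l/5 = 4*l/5)
v(Q, M) = 10/11 (v(Q, M) = -10/(-11) = -10*(-1/11) = 10/11)
s(X) = ⅓
s(O(3))*v(-55, F(-4, T(-3))) = (⅓)*(10/11) = 10/33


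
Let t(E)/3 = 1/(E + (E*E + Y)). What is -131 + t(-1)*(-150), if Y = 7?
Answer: -1367/7 ≈ -195.29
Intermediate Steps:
t(E) = 3/(7 + E + E**2) (t(E) = 3/(E + (E*E + 7)) = 3/(E + (E**2 + 7)) = 3/(E + (7 + E**2)) = 3/(7 + E + E**2))
-131 + t(-1)*(-150) = -131 + (3/(7 - 1 + (-1)**2))*(-150) = -131 + (3/(7 - 1 + 1))*(-150) = -131 + (3/7)*(-150) = -131 - 450/7 = -1367/7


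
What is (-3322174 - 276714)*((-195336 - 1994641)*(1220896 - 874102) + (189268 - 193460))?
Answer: 2733250664920621840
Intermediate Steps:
(-3322174 - 276714)*((-195336 - 1994641)*(1220896 - 874102) + (189268 - 193460)) = -3598888*(-2189977*346794 - 4192) = -3598888*(-759470883738 - 4192) = -3598888*(-759470887930) = 2733250664920621840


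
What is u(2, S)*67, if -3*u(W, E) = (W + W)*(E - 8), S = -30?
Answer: 10184/3 ≈ 3394.7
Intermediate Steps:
u(W, E) = -2*W*(-8 + E)/3 (u(W, E) = -(W + W)*(E - 8)/3 = -2*W*(-8 + E)/3)
u(2, S)*67 = ((⅔)*2*(8 - 1*(-30)))*67 = ((⅔)*2*(8 + 30))*67 = ((⅔)*2*38)*67 = (152/3)*67 = 10184/3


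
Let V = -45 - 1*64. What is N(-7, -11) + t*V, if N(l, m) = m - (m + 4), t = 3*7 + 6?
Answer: -2947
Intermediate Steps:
t = 27 (t = 21 + 6 = 27)
N(l, m) = -4 (N(l, m) = m - (4 + m) = m + (-4 - m) = -4)
V = -109 (V = -45 - 64 = -109)
N(-7, -11) + t*V = -4 + 27*(-109) = -4 - 2943 = -2947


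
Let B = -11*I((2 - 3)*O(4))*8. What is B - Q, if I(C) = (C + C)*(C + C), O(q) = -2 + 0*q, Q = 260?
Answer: -1668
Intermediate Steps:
O(q) = -2 (O(q) = -2 + 0 = -2)
I(C) = 4*C² (I(C) = (2*C)*(2*C) = 4*C²)
B = -1408 (B = -44*((2 - 3)*(-2))²*8 = -44*(-1*(-2))²*8 = -44*2²*8 = -44*4*8 = -11*16*8 = -176*8 = -1408)
B - Q = -1408 - 1*260 = -1408 - 260 = -1668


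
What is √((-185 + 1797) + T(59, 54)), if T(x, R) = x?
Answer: √1671 ≈ 40.878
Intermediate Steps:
√((-185 + 1797) + T(59, 54)) = √((-185 + 1797) + 59) = √(1612 + 59) = √1671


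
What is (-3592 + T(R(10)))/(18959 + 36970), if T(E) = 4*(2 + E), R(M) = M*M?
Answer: -3184/55929 ≈ -0.056929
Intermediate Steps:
R(M) = M²
T(E) = 8 + 4*E
(-3592 + T(R(10)))/(18959 + 36970) = (-3592 + (8 + 4*10²))/(18959 + 36970) = (-3592 + (8 + 4*100))/55929 = (-3592 + (8 + 400))*(1/55929) = (-3592 + 408)*(1/55929) = -3184*1/55929 = -3184/55929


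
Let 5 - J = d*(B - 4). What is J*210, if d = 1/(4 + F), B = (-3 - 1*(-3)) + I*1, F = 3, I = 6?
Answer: 990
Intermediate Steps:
B = 6 (B = (-3 - 1*(-3)) + 6*1 = (-3 + 3) + 6 = 0 + 6 = 6)
d = ⅐ (d = 1/(4 + 3) = 1/7 = ⅐ ≈ 0.14286)
J = 33/7 (J = 5 - (6 - 4)/7 = 5 - 2/7 = 33/7 ≈ 4.7143)
J*210 = (33/7)*210 = 990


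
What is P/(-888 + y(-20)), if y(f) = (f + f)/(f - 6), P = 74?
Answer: -481/5762 ≈ -0.083478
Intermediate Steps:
y(f) = 2*f/(-6 + f) (y(f) = (2*f)/(-6 + f) = 2*f/(-6 + f))
P/(-888 + y(-20)) = 74/(-888 + 2*(-20)/(-6 - 20)) = 74/(-888 + 2*(-20)/(-26)) = 74/(-888 + 2*(-20)*(-1/26)) = 74/(-888 + 20/13) = 74/(-11524/13) = 74*(-13/11524) = -481/5762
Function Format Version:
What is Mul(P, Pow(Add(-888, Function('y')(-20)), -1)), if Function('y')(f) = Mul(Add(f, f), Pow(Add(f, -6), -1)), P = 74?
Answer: Rational(-481, 5762) ≈ -0.083478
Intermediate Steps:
Function('y')(f) = Mul(2, f, Pow(Add(-6, f), -1)) (Function('y')(f) = Mul(Mul(2, f), Pow(Add(-6, f), -1)) = Mul(2, f, Pow(Add(-6, f), -1)))
Mul(P, Pow(Add(-888, Function('y')(-20)), -1)) = Mul(74, Pow(Add(-888, Mul(2, -20, Pow(Add(-6, -20), -1))), -1)) = Mul(74, Pow(Add(-888, Mul(2, -20, Pow(-26, -1))), -1)) = Mul(74, Pow(Add(-888, Mul(2, -20, Rational(-1, 26))), -1)) = Mul(74, Pow(Add(-888, Rational(20, 13)), -1)) = Mul(74, Pow(Rational(-11524, 13), -1)) = Mul(74, Rational(-13, 11524)) = Rational(-481, 5762)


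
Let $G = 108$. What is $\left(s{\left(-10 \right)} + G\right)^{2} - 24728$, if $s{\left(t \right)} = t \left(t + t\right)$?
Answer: $70136$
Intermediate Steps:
$s{\left(t \right)} = 2 t^{2}$ ($s{\left(t \right)} = t 2 t = 2 t^{2}$)
$\left(s{\left(-10 \right)} + G\right)^{2} - 24728 = \left(2 \left(-10\right)^{2} + 108\right)^{2} - 24728 = \left(2 \cdot 100 + 108\right)^{2} - 24728 = \left(200 + 108\right)^{2} - 24728 = 308^{2} - 24728 = 94864 - 24728 = 70136$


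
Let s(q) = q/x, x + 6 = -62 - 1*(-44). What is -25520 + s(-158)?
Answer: -306161/12 ≈ -25513.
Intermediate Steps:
x = -24 (x = -6 + (-62 - 1*(-44)) = -6 + (-62 + 44) = -6 - 18 = -24)
s(q) = -q/24 (s(q) = q/(-24) = q*(-1/24) = -q/24)
-25520 + s(-158) = -25520 - 1/24*(-158) = -25520 + 79/12 = -306161/12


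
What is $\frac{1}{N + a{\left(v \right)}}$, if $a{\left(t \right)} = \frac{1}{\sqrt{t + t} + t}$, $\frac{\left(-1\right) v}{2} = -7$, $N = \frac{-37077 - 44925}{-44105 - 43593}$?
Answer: $\frac{328957565846}{334684390741} + \frac{3845469602 \sqrt{7}}{334684390741} \approx 1.0133$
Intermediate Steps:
$N = \frac{41001}{43849}$ ($N = - \frac{82002}{-87698} = \left(-82002\right) \left(- \frac{1}{87698}\right) = \frac{41001}{43849} \approx 0.93505$)
$v = 14$ ($v = \left(-2\right) \left(-7\right) = 14$)
$a{\left(t \right)} = \frac{1}{t + \sqrt{2} \sqrt{t}}$ ($a{\left(t \right)} = \frac{1}{\sqrt{2 t} + t} = \frac{1}{\sqrt{2} \sqrt{t} + t} = \frac{1}{t + \sqrt{2} \sqrt{t}}$)
$\frac{1}{N + a{\left(v \right)}} = \frac{1}{\frac{41001}{43849} + \frac{1}{14 + \sqrt{2} \sqrt{14}}} = \frac{1}{\frac{41001}{43849} + \frac{1}{14 + 2 \sqrt{7}}}$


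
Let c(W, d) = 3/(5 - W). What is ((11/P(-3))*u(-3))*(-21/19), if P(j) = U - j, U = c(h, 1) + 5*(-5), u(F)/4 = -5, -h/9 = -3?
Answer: -101640/9253 ≈ -10.985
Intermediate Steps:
h = 27 (h = -9*(-3) = 27)
u(F) = -20 (u(F) = 4*(-5) = -20)
U = -553/22 (U = -3/(-5 + 27) + 5*(-5) = -3/22 - 25 = -553/22 ≈ -25.136)
P(j) = -553/22 - j
((11/P(-3))*u(-3))*(-21/19) = ((11/(-553/22 - 1*(-3)))*(-20))*(-21/19) = ((11/(-553/22 + 3))*(-20))*(-21*1/19) = ((11/(-487/22))*(-20))*(-21/19) = ((11*(-22/487))*(-20))*(-21/19) = -242/487*(-20)*(-21/19) = (4840/487)*(-21/19) = -101640/9253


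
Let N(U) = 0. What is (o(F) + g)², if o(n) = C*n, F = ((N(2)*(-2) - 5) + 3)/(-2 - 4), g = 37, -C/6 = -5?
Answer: 2209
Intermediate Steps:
C = 30 (C = -6*(-5) = 30)
F = ⅓ (F = ((0*(-2) - 5) + 3)/(-2 - 4) = ((0 - 5) + 3)/(-6) = (-5 + 3)*(-⅙) = -2*(-⅙) = ⅓ ≈ 0.33333)
o(n) = 30*n
(o(F) + g)² = (30*(⅓) + 37)² = (10 + 37)² = 47² = 2209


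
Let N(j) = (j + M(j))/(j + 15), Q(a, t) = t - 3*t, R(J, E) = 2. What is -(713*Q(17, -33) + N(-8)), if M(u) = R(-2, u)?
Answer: -329400/7 ≈ -47057.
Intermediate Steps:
M(u) = 2
Q(a, t) = -2*t
N(j) = (2 + j)/(15 + j) (N(j) = (j + 2)/(j + 15) = (2 + j)/(15 + j))
-(713*Q(17, -33) + N(-8)) = -(713*(-2*(-33)) + (2 - 8)/(15 - 8)) = -(713*66 - 6/7) = -(47058 + (⅐)*(-6)) = -(47058 - 6/7) = -1*329400/7 = -329400/7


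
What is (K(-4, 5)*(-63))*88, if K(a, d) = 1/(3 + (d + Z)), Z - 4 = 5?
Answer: -5544/17 ≈ -326.12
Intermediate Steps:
Z = 9 (Z = 4 + 5 = 9)
K(a, d) = 1/(12 + d) (K(a, d) = 1/(3 + (d + 9)) = 1/(3 + (9 + d)) = 1/(12 + d))
(K(-4, 5)*(-63))*88 = (-63/(12 + 5))*88 = (-63/17)*88 = ((1/17)*(-63))*88 = -63/17*88 = -5544/17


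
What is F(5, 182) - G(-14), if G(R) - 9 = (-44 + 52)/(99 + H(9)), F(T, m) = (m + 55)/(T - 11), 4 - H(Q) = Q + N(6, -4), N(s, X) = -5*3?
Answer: -10589/218 ≈ -48.573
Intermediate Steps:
N(s, X) = -15
H(Q) = 19 - Q (H(Q) = 4 - (Q - 15) = 4 - (-15 + Q) = 4 + (15 - Q) = 19 - Q)
F(T, m) = (55 + m)/(-11 + T)
G(R) = 989/109 (G(R) = 9 + (-44 + 52)/(99 + (19 - 1*9)) = 9 + 8/(99 + (19 - 9)) = 9 + 8/(99 + 10) = 9 + 8/109 = 989/109)
F(5, 182) - G(-14) = (55 + 182)/(-11 + 5) - 1*989/109 = 237/(-6) - 989/109 = -1/6*237 - 989/109 = -79/2 - 989/109 = -10589/218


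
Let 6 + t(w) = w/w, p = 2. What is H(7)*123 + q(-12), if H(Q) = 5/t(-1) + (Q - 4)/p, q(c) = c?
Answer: 99/2 ≈ 49.500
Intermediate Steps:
t(w) = -5 (t(w) = -6 + w/w = -6 + 1 = -5)
H(Q) = -3 + Q/2 (H(Q) = 5/(-5) + (Q - 4)/2 = 5*(-1/5) + (-4 + Q)*(1/2) = -1 + (-2 + Q/2) = -3 + Q/2)
H(7)*123 + q(-12) = (-3 + (1/2)*7)*123 - 12 = (-3 + 7/2)*123 - 12 = (1/2)*123 - 12 = 123/2 - 12 = 99/2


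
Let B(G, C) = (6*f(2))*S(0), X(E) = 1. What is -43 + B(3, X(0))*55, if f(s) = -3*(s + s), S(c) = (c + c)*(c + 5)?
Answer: -43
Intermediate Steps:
S(c) = 2*c*(5 + c) (S(c) = (2*c)*(5 + c) = 2*c*(5 + c))
f(s) = -6*s
B(G, C) = 0 (B(G, C) = (6*(-6*2))*(2*0*(5 + 0)) = (6*(-12))*(2*0*5) = -72*0 = 0)
-43 + B(3, X(0))*55 = -43 + 0*55 = -43 + 0 = -43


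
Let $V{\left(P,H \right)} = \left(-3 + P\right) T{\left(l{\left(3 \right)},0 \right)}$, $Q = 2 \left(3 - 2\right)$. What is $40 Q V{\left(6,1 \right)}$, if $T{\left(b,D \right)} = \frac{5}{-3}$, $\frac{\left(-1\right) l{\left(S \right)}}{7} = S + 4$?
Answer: $-400$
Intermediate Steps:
$l{\left(S \right)} = -28 - 7 S$ ($l{\left(S \right)} = - 7 \left(S + 4\right) = - 7 \left(4 + S\right) = -28 - 7 S$)
$T{\left(b,D \right)} = - \frac{5}{3}$ ($T{\left(b,D \right)} = 5 \left(- \frac{1}{3}\right) = - \frac{5}{3}$)
$Q = 2$ ($Q = 2 \cdot 1 = 2$)
$V{\left(P,H \right)} = 5 - \frac{5 P}{3}$ ($V{\left(P,H \right)} = \left(-3 + P\right) \left(- \frac{5}{3}\right) = 5 - \frac{5 P}{3}$)
$40 Q V{\left(6,1 \right)} = 40 \cdot 2 \left(5 - 10\right) = 80 \left(5 - 10\right) = 80 \left(-5\right) = -400$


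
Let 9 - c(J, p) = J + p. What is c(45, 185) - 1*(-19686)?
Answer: 19465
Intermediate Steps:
c(J, p) = 9 - J - p (c(J, p) = 9 - (J + p) = 9 + (-J - p) = 9 - J - p)
c(45, 185) - 1*(-19686) = (9 - 1*45 - 1*185) - 1*(-19686) = (9 - 45 - 185) + 19686 = -221 + 19686 = 19465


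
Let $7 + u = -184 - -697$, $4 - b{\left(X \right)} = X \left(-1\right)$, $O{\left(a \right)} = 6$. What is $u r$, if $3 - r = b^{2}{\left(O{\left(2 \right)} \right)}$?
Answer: $-49082$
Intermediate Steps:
$b{\left(X \right)} = 4 + X$ ($b{\left(X \right)} = 4 - X \left(-1\right) = 4 - - X = 4 + X$)
$u = 506$ ($u = -7 - -513 = -7 + \left(-184 + 697\right) = -7 + 513 = 506$)
$r = -97$ ($r = 3 - \left(4 + 6\right)^{2} = 3 - 10^{2} = 3 - 100 = -97$)
$u r = 506 \left(-97\right) = -49082$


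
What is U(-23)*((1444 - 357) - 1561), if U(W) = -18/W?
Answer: -8532/23 ≈ -370.96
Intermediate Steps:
U(-23)*((1444 - 357) - 1561) = (-18/(-23))*((1444 - 357) - 1561) = (-18*(-1/23))*(1087 - 1561) = (18/23)*(-474) = -8532/23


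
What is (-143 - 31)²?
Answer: 30276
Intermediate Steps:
(-143 - 31)² = (-174)² = 30276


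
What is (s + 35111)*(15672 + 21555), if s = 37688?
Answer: 2710088373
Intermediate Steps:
(s + 35111)*(15672 + 21555) = (37688 + 35111)*(15672 + 21555) = 72799*37227 = 2710088373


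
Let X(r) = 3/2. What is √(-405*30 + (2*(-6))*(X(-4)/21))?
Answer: 8*I*√9303/7 ≈ 110.23*I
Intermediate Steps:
X(r) = 3/2 (X(r) = 3*(½) = 3/2)
√(-405*30 + (2*(-6))*(X(-4)/21)) = √(-405*30 + (2*(-6))*((3/2)/21)) = √(-12150 - 18/21) = √(-12150 - 12*1/14) = √(-12150 - 6/7) = √(-85056/7) = 8*I*√9303/7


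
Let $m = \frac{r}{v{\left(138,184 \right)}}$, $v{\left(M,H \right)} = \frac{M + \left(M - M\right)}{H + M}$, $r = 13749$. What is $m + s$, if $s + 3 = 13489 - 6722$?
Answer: $38845$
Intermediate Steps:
$v{\left(M,H \right)} = \frac{M}{H + M}$ ($v{\left(M,H \right)} = \frac{M + 0}{H + M} = \frac{M}{H + M}$)
$s = 6764$ ($s = -3 + \left(13489 - 6722\right) = -3 + 6767 = 6764$)
$m = 32081$ ($m = \frac{13749}{138 \frac{1}{184 + 138}} = \frac{13749}{138 \cdot \frac{1}{322}} = \frac{13749}{\frac{3}{7}} = 13749 \cdot \frac{7}{3} = 32081$)
$m + s = 32081 + 6764 = 38845$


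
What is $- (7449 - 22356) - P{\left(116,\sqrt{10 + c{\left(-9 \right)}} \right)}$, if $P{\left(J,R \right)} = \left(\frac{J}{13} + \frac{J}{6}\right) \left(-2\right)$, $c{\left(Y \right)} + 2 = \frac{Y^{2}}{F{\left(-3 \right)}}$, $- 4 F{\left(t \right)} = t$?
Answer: $\frac{583577}{39} \approx 14964.0$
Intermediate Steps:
$F{\left(t \right)} = - \frac{t}{4}$
$c{\left(Y \right)} = -2 + \frac{4 Y^{2}}{3}$ ($c{\left(Y \right)} = -2 + \frac{Y^{2}}{\left(- \frac{1}{4}\right) \left(-3\right)} = -2 + \frac{Y^{2}}{\frac{3}{4}} = -2 + Y^{2} \cdot \frac{4}{3} = -2 + \frac{4 Y^{2}}{3}$)
$P{\left(J,R \right)} = - \frac{19 J}{39}$ ($P{\left(J,R \right)} = \left(J \frac{1}{13} + J \frac{1}{6}\right) \left(-2\right) = \left(\frac{J}{13} + \frac{J}{6}\right) \left(-2\right) = \frac{19 J}{78} \left(-2\right) = - \frac{19 J}{39}$)
$- (7449 - 22356) - P{\left(116,\sqrt{10 + c{\left(-9 \right)}} \right)} = - (7449 - 22356) - \left(- \frac{19}{39}\right) 116 = \left(-1\right) \left(-14907\right) - - \frac{2204}{39} = 14907 + \frac{2204}{39} = \frac{583577}{39}$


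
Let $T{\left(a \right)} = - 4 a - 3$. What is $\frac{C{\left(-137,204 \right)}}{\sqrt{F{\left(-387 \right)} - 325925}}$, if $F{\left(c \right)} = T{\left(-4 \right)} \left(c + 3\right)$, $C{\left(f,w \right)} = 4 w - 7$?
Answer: $- \frac{809 i \sqrt{330917}}{330917} \approx - 1.4063 i$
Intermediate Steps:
$C{\left(f,w \right)} = -7 + 4 w$
$T{\left(a \right)} = -3 - 4 a$
$F{\left(c \right)} = 39 + 13 c$ ($F{\left(c \right)} = \left(-3 - -16\right) \left(c + 3\right) = \left(-3 + 16\right) \left(3 + c\right) = 13 \left(3 + c\right) = 39 + 13 c$)
$\frac{C{\left(-137,204 \right)}}{\sqrt{F{\left(-387 \right)} - 325925}} = \frac{-7 + 4 \cdot 204}{\sqrt{\left(39 + 13 \left(-387\right)\right) - 325925}} = \frac{-7 + 816}{\sqrt{\left(39 - 5031\right) - 325925}} = \frac{809}{\sqrt{-4992 - 325925}} = \frac{809}{\sqrt{-330917}} = \frac{809}{i \sqrt{330917}} = 809 \left(- \frac{i \sqrt{330917}}{330917}\right) = - \frac{809 i \sqrt{330917}}{330917}$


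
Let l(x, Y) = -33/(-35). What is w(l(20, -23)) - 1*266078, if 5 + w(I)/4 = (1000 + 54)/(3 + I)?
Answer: -18286982/69 ≈ -2.6503e+5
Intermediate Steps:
l(x, Y) = 33/35 (l(x, Y) = -33*(-1/35) = 33/35)
w(I) = -20 + 4216/(3 + I) (w(I) = -20 + 4*((1000 + 54)/(3 + I)) = -20 + 4*(1054/(3 + I)) = -20 + 4216/(3 + I))
w(l(20, -23)) - 1*266078 = 4*(1039 - 5*33/35)/(3 + 33/35) - 1*266078 = 4*(1039 - 33/7)/(138/35) - 266078 = 4*(35/138)*(7240/7) - 266078 = 72400/69 - 266078 = -18286982/69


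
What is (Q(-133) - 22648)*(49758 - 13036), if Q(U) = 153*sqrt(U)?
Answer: -831679856 + 5618466*I*sqrt(133) ≈ -8.3168e+8 + 6.4795e+7*I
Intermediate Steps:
(Q(-133) - 22648)*(49758 - 13036) = (153*sqrt(-133) - 22648)*(49758 - 13036) = (153*(I*sqrt(133)) - 22648)*36722 = (153*I*sqrt(133) - 22648)*36722 = (-22648 + 153*I*sqrt(133))*36722 = -831679856 + 5618466*I*sqrt(133)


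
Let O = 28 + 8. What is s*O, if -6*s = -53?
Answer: 318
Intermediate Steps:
O = 36
s = 53/6 (s = -⅙*(-53) = 53/6 ≈ 8.8333)
s*O = (53/6)*36 = 318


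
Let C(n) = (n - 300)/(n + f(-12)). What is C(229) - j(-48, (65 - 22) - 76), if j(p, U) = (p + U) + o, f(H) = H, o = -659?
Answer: 160509/217 ≈ 739.67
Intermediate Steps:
C(n) = (-300 + n)/(-12 + n) (C(n) = (n - 300)/(n - 12) = (-300 + n)/(-12 + n))
j(p, U) = -659 + U + p (j(p, U) = (p + U) - 659 = (U + p) - 659 = -659 + U + p)
C(229) - j(-48, (65 - 22) - 76) = (-300 + 229)/(-12 + 229) - (-659 + ((65 - 22) - 76) - 48) = -71/217 - (-659 + (43 - 76) - 48) = (1/217)*(-71) - (-659 - 33 - 48) = -71/217 - 1*(-740) = -71/217 + 740 = 160509/217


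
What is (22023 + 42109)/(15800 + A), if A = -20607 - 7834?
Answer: -64132/12641 ≈ -5.0733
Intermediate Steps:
A = -28441
(22023 + 42109)/(15800 + A) = (22023 + 42109)/(15800 - 28441) = 64132/(-12641) = 64132*(-1/12641) = -64132/12641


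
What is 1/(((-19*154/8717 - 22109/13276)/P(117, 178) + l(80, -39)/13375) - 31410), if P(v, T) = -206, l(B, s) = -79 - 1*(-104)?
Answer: -12754260767320/400611182971976433 ≈ -3.1837e-5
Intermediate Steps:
l(B, s) = 25 (l(B, s) = -79 + 104 = 25)
1/(((-19*154/8717 - 22109/13276)/P(117, 178) + l(80, -39)/13375) - 31410) = 1/(((-19*154/8717 - 22109/13276)/(-206) + 25/13375) - 31410) = 1/(((-2926*1/8717 - 22109*1/13276)*(-1/206) + 25*(1/13375)) - 31410) = 1/(((-2926/8717 - 22109/13276)*(-1/206) + 1/535) - 31410) = 1/((-231569729/115726892*(-1/206) + 1/535) - 31410) = 1/((231569729/23839739752 + 1/535) - 31410) = 1/(147729544767/12754260767320 - 31410) = 1/(-400611182971976433/12754260767320) = -12754260767320/400611182971976433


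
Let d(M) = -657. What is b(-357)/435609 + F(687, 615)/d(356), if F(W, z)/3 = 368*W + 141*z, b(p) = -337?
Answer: -49300944394/31799457 ≈ -1550.4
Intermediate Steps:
F(W, z) = 423*z + 1104*W (F(W, z) = 3*(368*W + 141*z) = 3*(141*z + 368*W) = 423*z + 1104*W)
b(-357)/435609 + F(687, 615)/d(356) = -337/435609 + (423*615 + 1104*687)/(-657) = -337*1/435609 + (260145 + 758448)*(-1/657) = -337/435609 + 1018593*(-1/657) = -337/435609 - 113177/73 = -49300944394/31799457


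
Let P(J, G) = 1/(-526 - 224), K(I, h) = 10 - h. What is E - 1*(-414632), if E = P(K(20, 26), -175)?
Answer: 310973999/750 ≈ 4.1463e+5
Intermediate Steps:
P(J, G) = -1/750 (P(J, G) = 1/(-750) = -1/750)
E = -1/750 ≈ -0.0013333
E - 1*(-414632) = -1/750 - 1*(-414632) = -1/750 + 414632 = 310973999/750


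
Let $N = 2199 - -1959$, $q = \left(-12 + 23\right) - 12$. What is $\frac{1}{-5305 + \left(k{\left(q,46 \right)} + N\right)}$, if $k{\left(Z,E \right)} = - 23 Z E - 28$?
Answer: $- \frac{1}{117} \approx -0.008547$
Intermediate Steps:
$q = -1$ ($q = 11 - 12 = -1$)
$k{\left(Z,E \right)} = -28 - 23 E Z$ ($k{\left(Z,E \right)} = - 23 E Z - 28 = -28 - 23 E Z$)
$N = 4158$ ($N = 2199 + 1959 = 4158$)
$\frac{1}{-5305 + \left(k{\left(q,46 \right)} + N\right)} = \frac{1}{-5305 + \left(\left(-28 - 1058 \left(-1\right)\right) + 4158\right)} = \frac{1}{-5305 + \left(\left(-28 + 1058\right) + 4158\right)} = \frac{1}{-5305 + \left(1030 + 4158\right)} = \frac{1}{-5305 + 5188} = \frac{1}{-117} = - \frac{1}{117}$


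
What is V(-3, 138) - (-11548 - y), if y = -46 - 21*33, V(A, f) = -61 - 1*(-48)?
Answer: 10796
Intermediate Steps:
V(A, f) = -13 (V(A, f) = -61 + 48 = -13)
y = -739 (y = -46 - 693 = -739)
V(-3, 138) - (-11548 - y) = -13 - (-11548 - 1*(-739)) = -13 - (-11548 + 739) = -13 - 1*(-10809) = -13 + 10809 = 10796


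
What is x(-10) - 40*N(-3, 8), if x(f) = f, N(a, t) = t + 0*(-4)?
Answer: -330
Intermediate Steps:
N(a, t) = t (N(a, t) = t + 0 = t)
x(-10) - 40*N(-3, 8) = -10 - 40*8 = -10 - 320 = -330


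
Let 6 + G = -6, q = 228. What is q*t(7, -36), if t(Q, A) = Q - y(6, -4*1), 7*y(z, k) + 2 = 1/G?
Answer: 11647/7 ≈ 1663.9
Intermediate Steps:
G = -12 (G = -6 - 6 = -12)
y(z, k) = -25/84 (y(z, k) = -2/7 + (⅐)/(-12) = -2/7 + (⅐)*(-1/12) = -2/7 - 1/84 = -25/84)
t(Q, A) = 25/84 + Q (t(Q, A) = Q - 1*(-25/84) = Q + 25/84 = 25/84 + Q)
q*t(7, -36) = 228*(25/84 + 7) = 228*(613/84) = 11647/7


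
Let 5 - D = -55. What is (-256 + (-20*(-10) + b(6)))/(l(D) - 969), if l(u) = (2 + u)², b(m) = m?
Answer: -2/115 ≈ -0.017391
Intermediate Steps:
D = 60 (D = 5 - 1*(-55) = 5 + 55 = 60)
(-256 + (-20*(-10) + b(6)))/(l(D) - 969) = (-256 + (-20*(-10) + 6))/((2 + 60)² - 969) = (-256 + (200 + 6))/(62² - 969) = (-256 + 206)/(3844 - 969) = -50/2875 = -50*1/2875 = -2/115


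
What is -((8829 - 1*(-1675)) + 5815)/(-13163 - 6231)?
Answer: 16319/19394 ≈ 0.84145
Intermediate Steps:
-((8829 - 1*(-1675)) + 5815)/(-13163 - 6231) = -((8829 + 1675) + 5815)/(-19394) = -(10504 + 5815)*(-1)/19394 = -16319*(-1)/19394 = -1*(-16319/19394) = 16319/19394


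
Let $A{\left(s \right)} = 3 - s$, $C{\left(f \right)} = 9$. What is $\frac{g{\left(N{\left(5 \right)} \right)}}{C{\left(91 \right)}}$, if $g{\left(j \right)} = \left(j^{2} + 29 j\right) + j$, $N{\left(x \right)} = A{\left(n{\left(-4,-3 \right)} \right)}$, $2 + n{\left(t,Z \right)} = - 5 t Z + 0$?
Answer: $\frac{6175}{9} \approx 686.11$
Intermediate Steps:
$n{\left(t,Z \right)} = -2 - 5 Z t$ ($n{\left(t,Z \right)} = -2 + \left(- 5 t Z + 0\right) = -2 + \left(- 5 Z t + 0\right) = -2 - 5 Z t$)
$N{\left(x \right)} = 65$ ($N{\left(x \right)} = 3 - \left(-2 - \left(-15\right) \left(-4\right)\right) = 3 - \left(-2 - 60\right) = 3 - -62 = 3 + 62 = 65$)
$g{\left(j \right)} = j^{2} + 30 j$
$\frac{g{\left(N{\left(5 \right)} \right)}}{C{\left(91 \right)}} = \frac{65 \left(30 + 65\right)}{9} = 65 \cdot 95 \cdot \frac{1}{9} = 6175 \cdot \frac{1}{9} = \frac{6175}{9}$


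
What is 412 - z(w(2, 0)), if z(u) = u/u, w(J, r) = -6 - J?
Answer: 411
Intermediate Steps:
z(u) = 1
412 - z(w(2, 0)) = 412 - 1*1 = 412 - 1 = 411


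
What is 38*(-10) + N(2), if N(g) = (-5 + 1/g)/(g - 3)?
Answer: -751/2 ≈ -375.50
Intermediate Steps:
N(g) = (-5 + 1/g)/(-3 + g)
38*(-10) + N(2) = 38*(-10) + (1 - 5*2)/(2*(-3 + 2)) = -380 + (1/2)*(1 - 10)/(-1) = -380 + (1/2)*(-1)*(-9) = -380 + 9/2 = -751/2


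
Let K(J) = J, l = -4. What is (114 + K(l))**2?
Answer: 12100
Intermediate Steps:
(114 + K(l))**2 = (114 - 4)**2 = 110**2 = 12100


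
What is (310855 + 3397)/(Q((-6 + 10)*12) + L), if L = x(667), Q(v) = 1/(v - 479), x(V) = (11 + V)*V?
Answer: 135442612/194909405 ≈ 0.69490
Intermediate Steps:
x(V) = V*(11 + V)
Q(v) = 1/(-479 + v)
L = 452226 (L = 667*(11 + 667) = 667*678 = 452226)
(310855 + 3397)/(Q((-6 + 10)*12) + L) = (310855 + 3397)/(1/(-479 + (-6 + 10)*12) + 452226) = 314252/(1/(-479 + 4*12) + 452226) = 314252/(1/(-479 + 48) + 452226) = 314252/(1/(-431) + 452226) = 314252/(-1/431 + 452226) = 314252/(194909405/431) = 314252*(431/194909405) = 135442612/194909405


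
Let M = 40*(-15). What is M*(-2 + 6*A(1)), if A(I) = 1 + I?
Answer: -6000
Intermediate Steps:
M = -600
M*(-2 + 6*A(1)) = -600*(-2 + 6*(1 + 1)) = -600*(-2 + 6*2) = -600*(-2 + 12) = -600*10 = -6000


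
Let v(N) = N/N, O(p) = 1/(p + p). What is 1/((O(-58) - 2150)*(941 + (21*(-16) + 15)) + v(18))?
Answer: -29/38657126 ≈ -7.5018e-7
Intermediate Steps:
O(p) = 1/(2*p)
v(N) = 1
1/((O(-58) - 2150)*(941 + (21*(-16) + 15)) + v(18)) = 1/(((1/2)/(-58) - 2150)*(941 + (21*(-16) + 15)) + 1) = 1/(((1/2)*(-1/58) - 2150)*(941 + (-336 + 15)) + 1) = 1/((-1/116 - 2150)*(941 - 321) + 1) = 1/(-249401/116*620 + 1) = 1/(-38657155/29 + 1) = 1/(-38657126/29) = -29/38657126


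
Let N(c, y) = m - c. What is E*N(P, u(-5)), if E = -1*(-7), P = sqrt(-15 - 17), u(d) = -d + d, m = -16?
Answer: -112 - 28*I*sqrt(2) ≈ -112.0 - 39.598*I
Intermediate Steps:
u(d) = 0
P = 4*I*sqrt(2) (P = sqrt(-32) = 4*I*sqrt(2) ≈ 5.6569*I)
N(c, y) = -16 - c
E = 7
E*N(P, u(-5)) = 7*(-16 - 4*I*sqrt(2)) = -112 - 28*I*sqrt(2)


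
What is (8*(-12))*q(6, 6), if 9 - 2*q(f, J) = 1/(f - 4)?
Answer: -408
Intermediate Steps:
q(f, J) = 9/2 - 1/(2*(-4 + f)) (q(f, J) = 9/2 - 1/(2*(f - 4)) = 9/2 - 1/(2*(-4 + f)))
(8*(-12))*q(6, 6) = (8*(-12))*((-37 + 9*6)/(2*(-4 + 6))) = -48*(-37 + 54)/2 = -48*17/2 = -96*17/4 = -408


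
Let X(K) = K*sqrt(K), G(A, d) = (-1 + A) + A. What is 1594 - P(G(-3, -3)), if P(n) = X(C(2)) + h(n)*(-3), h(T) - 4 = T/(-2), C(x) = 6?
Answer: 3233/2 - 6*sqrt(6) ≈ 1601.8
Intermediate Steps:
G(A, d) = -1 + 2*A
X(K) = K**(3/2)
h(T) = 4 - T/2 (h(T) = 4 + T/(-2) = 4 + T*(-1/2) = 4 - T/2)
P(n) = -12 + 6*sqrt(6) + 3*n/2 (P(n) = 6**(3/2) + (4 - n/2)*(-3) = 6*sqrt(6) + (-12 + 3*n/2) = -12 + 6*sqrt(6) + 3*n/2)
1594 - P(G(-3, -3)) = 1594 - (-12 + 6*sqrt(6) + 3*(-1 + 2*(-3))/2) = 1594 - (-12 + 6*sqrt(6) + 3*(-1 - 6)/2) = 1594 - (-12 + 6*sqrt(6) + (3/2)*(-7)) = 1594 - (-12 + 6*sqrt(6) - 21/2) = 1594 - (-45/2 + 6*sqrt(6)) = 1594 + (45/2 - 6*sqrt(6)) = 3233/2 - 6*sqrt(6)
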